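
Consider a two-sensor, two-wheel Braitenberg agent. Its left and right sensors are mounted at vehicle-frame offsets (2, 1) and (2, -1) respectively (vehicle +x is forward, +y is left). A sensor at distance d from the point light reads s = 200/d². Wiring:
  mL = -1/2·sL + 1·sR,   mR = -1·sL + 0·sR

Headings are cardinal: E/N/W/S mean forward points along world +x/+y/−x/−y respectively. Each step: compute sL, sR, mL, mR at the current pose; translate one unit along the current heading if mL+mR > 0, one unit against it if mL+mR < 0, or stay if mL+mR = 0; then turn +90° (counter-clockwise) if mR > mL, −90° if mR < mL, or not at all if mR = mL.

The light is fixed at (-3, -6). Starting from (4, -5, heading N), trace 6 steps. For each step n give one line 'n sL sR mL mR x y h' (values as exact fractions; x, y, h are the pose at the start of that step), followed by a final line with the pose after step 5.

n=0: pose=(4,-5,N); sL=40/9, sR=200/73; mL=340/657, mR=-40/9; mL+mR=-860/219 → advance -1; mR−mL=-3260/657 → turn -1·90°
n=1: pose=(4,-6,E); sL=100/41, sR=100/41; mL=50/41, mR=-100/41; mL+mR=-50/41 → advance -1; mR−mL=-150/41 → turn -1·90°
n=2: pose=(3,-6,S); sL=200/53, sR=200/29; mL=7700/1537, mR=-200/53; mL+mR=1900/1537 → advance +1; mR−mL=-13500/1537 → turn -1·90°
n=3: pose=(3,-7,W); sL=10, sR=25/2; mL=15/2, mR=-10; mL+mR=-5/2 → advance -1; mR−mL=-35/2 → turn -1·90°
n=4: pose=(4,-7,N); sL=200/37, sR=40/13; mL=180/481, mR=-200/37; mL+mR=-2420/481 → advance -1; mR−mL=-2780/481 → turn -1·90°
n=5: pose=(4,-8,E); sL=100/41, sR=20/9; mL=370/369, mR=-100/41; mL+mR=-530/369 → advance -1; mR−mL=-1270/369 → turn -1·90°

0 40/9 200/73 340/657 -40/9 4 -5 N
1 100/41 100/41 50/41 -100/41 4 -6 E
2 200/53 200/29 7700/1537 -200/53 3 -6 S
3 10 25/2 15/2 -10 3 -7 W
4 200/37 40/13 180/481 -200/37 4 -7 N
5 100/41 20/9 370/369 -100/41 4 -8 E
final 3 -8 S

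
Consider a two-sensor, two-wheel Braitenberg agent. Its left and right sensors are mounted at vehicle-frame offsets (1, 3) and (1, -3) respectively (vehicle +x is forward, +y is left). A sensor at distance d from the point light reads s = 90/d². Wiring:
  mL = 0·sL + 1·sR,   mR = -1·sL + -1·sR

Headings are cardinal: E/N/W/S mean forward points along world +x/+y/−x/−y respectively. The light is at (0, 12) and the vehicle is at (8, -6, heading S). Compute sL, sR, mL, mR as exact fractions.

left sensor world pos  = (11, -7); dL² = 482
right sensor world pos = (5, -7); dR² = 386
sL = 90/482 = 45/241
sR = 90/386 = 45/193
mL = 0·sL + 1·sR = 45/193
mR = -1·sL + -1·sR = -19530/46513

45/241 45/193 45/193 -19530/46513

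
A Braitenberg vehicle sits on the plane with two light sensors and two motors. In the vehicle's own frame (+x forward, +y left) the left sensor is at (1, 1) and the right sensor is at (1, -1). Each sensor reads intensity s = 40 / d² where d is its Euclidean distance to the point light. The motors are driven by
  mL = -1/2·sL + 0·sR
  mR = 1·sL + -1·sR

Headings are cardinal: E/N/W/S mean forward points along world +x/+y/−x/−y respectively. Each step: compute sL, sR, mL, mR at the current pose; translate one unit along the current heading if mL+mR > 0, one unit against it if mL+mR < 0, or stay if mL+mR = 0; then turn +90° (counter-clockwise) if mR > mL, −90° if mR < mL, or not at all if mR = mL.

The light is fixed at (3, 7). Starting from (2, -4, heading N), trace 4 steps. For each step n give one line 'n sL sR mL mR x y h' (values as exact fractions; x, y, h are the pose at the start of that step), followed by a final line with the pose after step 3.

n=0: pose=(2,-4,N); sL=5/13, sR=2/5; mL=-5/26, mR=-1/65; mL+mR=-27/130 → advance -1; mR−mL=23/130 → turn +1·90°
n=1: pose=(2,-5,W); sL=40/173, sR=8/25; mL=-20/173, mR=-384/4325; mL+mR=-884/4325 → advance -1; mR−mL=116/4325 → turn +1·90°
n=2: pose=(3,-5,S); sL=4/17, sR=4/17; mL=-2/17, mR=0; mL+mR=-2/17 → advance -1; mR−mL=2/17 → turn +1·90°
n=3: pose=(3,-4,E); sL=40/101, sR=8/29; mL=-20/101, mR=352/2929; mL+mR=-228/2929 → advance -1; mR−mL=932/2929 → turn +1·90°

0 5/13 2/5 -5/26 -1/65 2 -4 N
1 40/173 8/25 -20/173 -384/4325 2 -5 W
2 4/17 4/17 -2/17 0 3 -5 S
3 40/101 8/29 -20/101 352/2929 3 -4 E
final 2 -4 N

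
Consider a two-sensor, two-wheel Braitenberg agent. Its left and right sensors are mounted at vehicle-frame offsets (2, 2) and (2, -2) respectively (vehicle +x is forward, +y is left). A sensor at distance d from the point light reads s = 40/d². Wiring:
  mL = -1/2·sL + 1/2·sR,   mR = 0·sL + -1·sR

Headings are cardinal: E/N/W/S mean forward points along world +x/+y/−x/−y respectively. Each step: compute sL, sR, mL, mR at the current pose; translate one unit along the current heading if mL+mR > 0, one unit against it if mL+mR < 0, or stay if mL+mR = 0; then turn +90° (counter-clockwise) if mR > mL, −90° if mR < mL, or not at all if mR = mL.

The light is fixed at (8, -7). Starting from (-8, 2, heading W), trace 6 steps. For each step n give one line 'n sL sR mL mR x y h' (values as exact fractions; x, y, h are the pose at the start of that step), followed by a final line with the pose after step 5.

0 40/373 8/89 -288/33197 -8/89 -8 2 W
1 4/41 4/29 24/1189 -4/29 -7 2 N
2 40/269 8/41 256/11029 -8/41 -7 1 E
3 5/29 1/9 -8/261 -1/9 -8 1 S
4 40/373 8/89 -288/33197 -8/89 -8 2 W
5 4/41 4/29 24/1189 -4/29 -7 2 N
final -7 1 E

n=0: pose=(-8,2,W); sL=40/373, sR=8/89; mL=-288/33197, mR=-8/89; mL+mR=-3272/33197 → advance -1; mR−mL=-2696/33197 → turn -1·90°
n=1: pose=(-7,2,N); sL=4/41, sR=4/29; mL=24/1189, mR=-4/29; mL+mR=-140/1189 → advance -1; mR−mL=-188/1189 → turn -1·90°
n=2: pose=(-7,1,E); sL=40/269, sR=8/41; mL=256/11029, mR=-8/41; mL+mR=-1896/11029 → advance -1; mR−mL=-2408/11029 → turn -1·90°
n=3: pose=(-8,1,S); sL=5/29, sR=1/9; mL=-8/261, mR=-1/9; mL+mR=-37/261 → advance -1; mR−mL=-7/87 → turn -1·90°
n=4: pose=(-8,2,W); sL=40/373, sR=8/89; mL=-288/33197, mR=-8/89; mL+mR=-3272/33197 → advance -1; mR−mL=-2696/33197 → turn -1·90°
n=5: pose=(-7,2,N); sL=4/41, sR=4/29; mL=24/1189, mR=-4/29; mL+mR=-140/1189 → advance -1; mR−mL=-188/1189 → turn -1·90°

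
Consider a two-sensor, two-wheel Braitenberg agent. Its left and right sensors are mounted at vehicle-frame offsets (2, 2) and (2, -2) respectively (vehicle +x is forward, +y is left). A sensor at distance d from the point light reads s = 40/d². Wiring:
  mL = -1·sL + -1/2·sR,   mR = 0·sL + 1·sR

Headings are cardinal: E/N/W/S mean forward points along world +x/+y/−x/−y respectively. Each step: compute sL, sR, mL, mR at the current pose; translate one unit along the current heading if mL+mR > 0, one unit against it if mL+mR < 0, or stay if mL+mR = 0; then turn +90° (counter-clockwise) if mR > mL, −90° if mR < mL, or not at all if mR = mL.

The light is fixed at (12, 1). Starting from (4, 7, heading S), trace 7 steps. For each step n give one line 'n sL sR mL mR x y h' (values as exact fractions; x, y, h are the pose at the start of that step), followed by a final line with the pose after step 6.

n=0: pose=(4,7,S); sL=10/13, sR=10/29; mL=-355/377, mR=10/29; mL+mR=-225/377 → advance -1; mR−mL=485/377 → turn +1·90°
n=1: pose=(4,8,E); sL=40/117, sR=40/61; mL=-4780/7137, mR=40/61; mL+mR=-100/7137 → advance -1; mR−mL=9460/7137 → turn +1·90°
n=2: pose=(3,8,N); sL=20/101, sR=4/13; mL=-462/1313, mR=4/13; mL+mR=-58/1313 → advance -1; mR−mL=866/1313 → turn +1·90°
n=3: pose=(3,7,W); sL=40/137, sR=8/37; mL=-2028/5069, mR=8/37; mL+mR=-932/5069 → advance -1; mR−mL=3124/5069 → turn +1·90°
n=4: pose=(4,7,S); sL=10/13, sR=10/29; mL=-355/377, mR=10/29; mL+mR=-225/377 → advance -1; mR−mL=485/377 → turn +1·90°
n=5: pose=(4,8,E); sL=40/117, sR=40/61; mL=-4780/7137, mR=40/61; mL+mR=-100/7137 → advance -1; mR−mL=9460/7137 → turn +1·90°
n=6: pose=(3,8,N); sL=20/101, sR=4/13; mL=-462/1313, mR=4/13; mL+mR=-58/1313 → advance -1; mR−mL=866/1313 → turn +1·90°

0 10/13 10/29 -355/377 10/29 4 7 S
1 40/117 40/61 -4780/7137 40/61 4 8 E
2 20/101 4/13 -462/1313 4/13 3 8 N
3 40/137 8/37 -2028/5069 8/37 3 7 W
4 10/13 10/29 -355/377 10/29 4 7 S
5 40/117 40/61 -4780/7137 40/61 4 8 E
6 20/101 4/13 -462/1313 4/13 3 8 N
final 3 7 W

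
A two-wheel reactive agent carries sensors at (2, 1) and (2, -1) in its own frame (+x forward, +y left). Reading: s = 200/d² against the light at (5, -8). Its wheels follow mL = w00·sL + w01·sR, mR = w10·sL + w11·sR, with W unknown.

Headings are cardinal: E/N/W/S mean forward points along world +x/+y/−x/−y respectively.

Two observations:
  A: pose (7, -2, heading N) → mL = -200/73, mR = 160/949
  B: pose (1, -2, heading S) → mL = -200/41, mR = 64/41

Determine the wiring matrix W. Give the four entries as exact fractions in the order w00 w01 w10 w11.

0 -1 1/2 -1/2

obs A: pose=(7,-2,N) → sL=40/13, sR=200/73, mL=-200/73, mR=160/949
obs B: pose=(1,-2,S) → sL=8, sR=200/41, mL=-200/41, mR=64/41
sensor matrix S = [[40/13, 200/73], [8, 200/41]]; det S = -268800/38909
solve [mL_A; mL_B] = S·[w00; w01] and [mR_A; mR_B] = S·[w10; w11]:
  w00 = 0, w01 = -1, w10 = 1/2, w11 = -1/2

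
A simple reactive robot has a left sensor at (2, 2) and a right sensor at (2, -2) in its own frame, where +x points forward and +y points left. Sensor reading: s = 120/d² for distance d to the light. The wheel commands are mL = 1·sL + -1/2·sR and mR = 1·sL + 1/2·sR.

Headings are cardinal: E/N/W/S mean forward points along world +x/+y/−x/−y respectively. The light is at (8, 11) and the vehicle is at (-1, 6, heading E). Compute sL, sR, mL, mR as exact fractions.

left sensor world pos  = (1, 8); dL² = 58
right sensor world pos = (1, 4); dR² = 98
sL = 120/58 = 60/29
sR = 120/98 = 60/49
mL = 1·sL + -1/2·sR = 2070/1421
mR = 1·sL + 1/2·sR = 3810/1421

60/29 60/49 2070/1421 3810/1421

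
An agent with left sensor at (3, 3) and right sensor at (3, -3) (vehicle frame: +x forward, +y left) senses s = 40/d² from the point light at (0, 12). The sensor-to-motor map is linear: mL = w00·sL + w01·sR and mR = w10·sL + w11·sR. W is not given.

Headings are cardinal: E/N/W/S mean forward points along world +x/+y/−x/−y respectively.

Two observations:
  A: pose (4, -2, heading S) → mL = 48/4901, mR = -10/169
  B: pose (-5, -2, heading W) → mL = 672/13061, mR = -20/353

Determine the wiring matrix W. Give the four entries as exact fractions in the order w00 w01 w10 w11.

obs A: pose=(4,-2,S) → sL=20/169, sR=4/29, mL=48/4901, mR=-10/169
obs B: pose=(-5,-2,W) → sL=40/353, sR=8/37, mL=672/13061, mR=-20/353
sensor matrix S = [[20/169, 4/29], [40/353, 8/37]]; det S = 637440/64011961
solve [mL_A; mL_B] = S·[w00; w01] and [mR_A; mR_B] = S·[w10; w11]:
  w00 = -1/2, w01 = 1/2, w10 = -1/2, w11 = 0

-1/2 1/2 -1/2 0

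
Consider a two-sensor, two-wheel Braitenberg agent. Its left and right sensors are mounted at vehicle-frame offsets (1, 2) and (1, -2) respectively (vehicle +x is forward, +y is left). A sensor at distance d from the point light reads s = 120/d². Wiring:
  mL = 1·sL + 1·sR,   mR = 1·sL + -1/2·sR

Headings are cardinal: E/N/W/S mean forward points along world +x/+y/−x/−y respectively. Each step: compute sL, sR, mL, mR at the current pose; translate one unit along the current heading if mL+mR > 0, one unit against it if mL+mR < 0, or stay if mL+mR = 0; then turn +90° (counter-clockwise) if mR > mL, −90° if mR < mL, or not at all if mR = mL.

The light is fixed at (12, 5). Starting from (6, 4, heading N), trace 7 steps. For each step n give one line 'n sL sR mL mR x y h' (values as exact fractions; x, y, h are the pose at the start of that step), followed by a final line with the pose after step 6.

0 15/8 15/2 75/8 -15/8 6 4 N
1 120/29 120/29 240/29 60/29 6 5 E
2 12 12/5 72/5 54/5 7 5 S
3 8/3 120/37 656/111 116/111 7 4 W
4 15/8 15/2 75/8 -15/8 6 4 N
5 120/29 120/29 240/29 60/29 6 5 E
6 12 12/5 72/5 54/5 7 5 S
final 7 4 W

n=0: pose=(6,4,N); sL=15/8, sR=15/2; mL=75/8, mR=-15/8; mL+mR=15/2 → advance +1; mR−mL=-45/4 → turn -1·90°
n=1: pose=(6,5,E); sL=120/29, sR=120/29; mL=240/29, mR=60/29; mL+mR=300/29 → advance +1; mR−mL=-180/29 → turn -1·90°
n=2: pose=(7,5,S); sL=12, sR=12/5; mL=72/5, mR=54/5; mL+mR=126/5 → advance +1; mR−mL=-18/5 → turn -1·90°
n=3: pose=(7,4,W); sL=8/3, sR=120/37; mL=656/111, mR=116/111; mL+mR=772/111 → advance +1; mR−mL=-180/37 → turn -1·90°
n=4: pose=(6,4,N); sL=15/8, sR=15/2; mL=75/8, mR=-15/8; mL+mR=15/2 → advance +1; mR−mL=-45/4 → turn -1·90°
n=5: pose=(6,5,E); sL=120/29, sR=120/29; mL=240/29, mR=60/29; mL+mR=300/29 → advance +1; mR−mL=-180/29 → turn -1·90°
n=6: pose=(7,5,S); sL=12, sR=12/5; mL=72/5, mR=54/5; mL+mR=126/5 → advance +1; mR−mL=-18/5 → turn -1·90°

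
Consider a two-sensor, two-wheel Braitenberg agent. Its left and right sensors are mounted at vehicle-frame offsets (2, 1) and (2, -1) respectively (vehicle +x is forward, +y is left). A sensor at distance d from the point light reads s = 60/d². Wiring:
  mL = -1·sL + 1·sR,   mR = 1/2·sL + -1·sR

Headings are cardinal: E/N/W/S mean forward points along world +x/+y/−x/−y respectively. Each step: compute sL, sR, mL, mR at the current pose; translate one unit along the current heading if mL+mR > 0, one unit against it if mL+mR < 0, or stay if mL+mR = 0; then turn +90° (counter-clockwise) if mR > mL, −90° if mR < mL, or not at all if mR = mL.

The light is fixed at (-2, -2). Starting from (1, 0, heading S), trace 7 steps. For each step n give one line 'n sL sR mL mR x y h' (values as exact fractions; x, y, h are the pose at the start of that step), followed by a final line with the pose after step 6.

n=0: pose=(1,0,S); sL=15/4, sR=15; mL=45/4, mR=-105/8; mL+mR=-15/8 → advance -1; mR−mL=-195/8 → turn -1·90°
n=1: pose=(1,1,W); sL=12, sR=60/17; mL=-144/17, mR=42/17; mL+mR=-6 → advance -1; mR−mL=186/17 → turn +1·90°
n=2: pose=(2,1,S); sL=30/13, sR=6; mL=48/13, mR=-63/13; mL+mR=-15/13 → advance -1; mR−mL=-111/13 → turn -1·90°
n=3: pose=(2,2,W); sL=60/13, sR=60/29; mL=-960/377, mR=90/377; mL+mR=-30/13 → advance -1; mR−mL=1050/377 → turn +1·90°
n=4: pose=(3,2,S); sL=3/2, sR=3; mL=3/2, mR=-9/4; mL+mR=-3/4 → advance -1; mR−mL=-15/4 → turn -1·90°
n=5: pose=(3,3,W); sL=12/5, sR=4/3; mL=-16/15, mR=-2/15; mL+mR=-6/5 → advance -1; mR−mL=14/15 → turn +1·90°
n=6: pose=(4,3,S); sL=30/29, sR=30/17; mL=360/493, mR=-615/493; mL+mR=-15/29 → advance -1; mR−mL=-975/493 → turn -1·90°

0 15/4 15 45/4 -105/8 1 0 S
1 12 60/17 -144/17 42/17 1 1 W
2 30/13 6 48/13 -63/13 2 1 S
3 60/13 60/29 -960/377 90/377 2 2 W
4 3/2 3 3/2 -9/4 3 2 S
5 12/5 4/3 -16/15 -2/15 3 3 W
6 30/29 30/17 360/493 -615/493 4 3 S
final 4 4 W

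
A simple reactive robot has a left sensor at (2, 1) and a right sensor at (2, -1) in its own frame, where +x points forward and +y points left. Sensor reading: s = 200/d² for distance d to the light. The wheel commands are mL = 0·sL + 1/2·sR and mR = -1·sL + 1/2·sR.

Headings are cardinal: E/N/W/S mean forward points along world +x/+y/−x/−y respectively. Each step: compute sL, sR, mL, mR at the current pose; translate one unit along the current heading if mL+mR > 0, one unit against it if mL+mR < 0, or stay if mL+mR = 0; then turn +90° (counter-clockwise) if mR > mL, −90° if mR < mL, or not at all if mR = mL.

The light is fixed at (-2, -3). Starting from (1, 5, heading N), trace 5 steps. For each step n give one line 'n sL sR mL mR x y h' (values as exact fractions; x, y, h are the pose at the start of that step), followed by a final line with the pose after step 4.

n=0: pose=(1,5,N); sL=25/13, sR=50/29; mL=25/29, mR=-400/377; mL+mR=-75/377 → advance -1; mR−mL=-25/13 → turn -1·90°
n=1: pose=(1,4,E); sL=200/89, sR=200/61; mL=100/61, mR=-3300/5429; mL+mR=5600/5429 → advance +1; mR−mL=-200/89 → turn -1·90°
n=2: pose=(2,4,S); sL=4, sR=100/17; mL=50/17, mR=-18/17; mL+mR=32/17 → advance +1; mR−mL=-4 → turn -1·90°
n=3: pose=(2,3,W); sL=200/29, sR=200/53; mL=100/53, mR=-7700/1537; mL+mR=-4800/1537 → advance -1; mR−mL=-200/29 → turn -1·90°
n=4: pose=(3,3,N); sL=5/2, sR=2; mL=1, mR=-3/2; mL+mR=-1/2 → advance -1; mR−mL=-5/2 → turn -1·90°

0 25/13 50/29 25/29 -400/377 1 5 N
1 200/89 200/61 100/61 -3300/5429 1 4 E
2 4 100/17 50/17 -18/17 2 4 S
3 200/29 200/53 100/53 -7700/1537 2 3 W
4 5/2 2 1 -3/2 3 3 N
final 3 2 E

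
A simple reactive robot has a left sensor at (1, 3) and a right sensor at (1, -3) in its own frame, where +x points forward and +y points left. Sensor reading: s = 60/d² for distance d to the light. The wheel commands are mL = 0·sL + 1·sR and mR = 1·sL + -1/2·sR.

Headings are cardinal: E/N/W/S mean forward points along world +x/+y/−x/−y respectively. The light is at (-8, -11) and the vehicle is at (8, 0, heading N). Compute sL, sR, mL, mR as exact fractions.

60/313 12/101 12/101 4182/31613

left sensor world pos  = (5, 1); dL² = 313
right sensor world pos = (11, 1); dR² = 505
sL = 60/313 = 60/313
sR = 60/505 = 12/101
mL = 0·sL + 1·sR = 12/101
mR = 1·sL + -1/2·sR = 4182/31613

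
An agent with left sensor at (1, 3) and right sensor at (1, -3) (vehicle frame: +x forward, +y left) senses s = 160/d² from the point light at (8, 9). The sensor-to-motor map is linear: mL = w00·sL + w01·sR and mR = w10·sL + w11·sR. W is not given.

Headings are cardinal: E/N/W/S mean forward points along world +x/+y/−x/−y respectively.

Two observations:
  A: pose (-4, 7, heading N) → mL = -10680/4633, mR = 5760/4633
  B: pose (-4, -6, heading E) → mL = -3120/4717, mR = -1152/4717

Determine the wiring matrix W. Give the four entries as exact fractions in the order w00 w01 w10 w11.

-1/2 -1 -1 1

obs A: pose=(-4,7,N) → sL=80/113, sR=80/41, mL=-10680/4633, mR=5760/4633
obs B: pose=(-4,-6,E) → sL=32/53, sR=32/89, mL=-3120/4717, mR=-1152/4717
sensor matrix S = [[80/113, 80/41], [32/53, 32/89]]; det S = -20183040/21853861
solve [mL_A; mL_B] = S·[w00; w01] and [mR_A; mR_B] = S·[w10; w11]:
  w00 = -1/2, w01 = -1, w10 = -1, w11 = 1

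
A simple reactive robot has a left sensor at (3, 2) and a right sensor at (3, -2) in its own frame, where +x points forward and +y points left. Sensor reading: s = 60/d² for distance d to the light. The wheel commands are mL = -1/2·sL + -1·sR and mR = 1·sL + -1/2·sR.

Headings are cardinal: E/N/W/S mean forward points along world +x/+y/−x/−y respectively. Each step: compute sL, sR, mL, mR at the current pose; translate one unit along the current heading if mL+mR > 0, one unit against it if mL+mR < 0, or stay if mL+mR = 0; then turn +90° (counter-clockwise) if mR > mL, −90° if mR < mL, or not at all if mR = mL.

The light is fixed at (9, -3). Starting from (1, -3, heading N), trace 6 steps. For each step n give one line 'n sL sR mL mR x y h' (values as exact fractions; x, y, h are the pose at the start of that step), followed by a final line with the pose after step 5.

n=0: pose=(1,-3,N); sL=60/109, sR=4/3; mL=-526/327, mR=-38/327; mL+mR=-188/109 → advance -1; mR−mL=488/327 → turn +1·90°
n=1: pose=(1,-4,W); sL=6/13, sR=30/61; mL=-573/793, mR=171/793; mL+mR=-402/793 → advance -1; mR−mL=744/793 → turn +1·90°
n=2: pose=(2,-4,S); sL=60/41, sR=60/97; mL=-5370/3977, mR=4590/3977; mL+mR=-780/3977 → advance -1; mR−mL=9960/3977 → turn +1·90°
n=3: pose=(2,-3,E); sL=3, sR=3; mL=-9/2, mR=3/2; mL+mR=-3 → advance -1; mR−mL=6 → turn +1·90°
n=4: pose=(1,-3,N); sL=60/109, sR=4/3; mL=-526/327, mR=-38/327; mL+mR=-188/109 → advance -1; mR−mL=488/327 → turn +1·90°
n=5: pose=(1,-4,W); sL=6/13, sR=30/61; mL=-573/793, mR=171/793; mL+mR=-402/793 → advance -1; mR−mL=744/793 → turn +1·90°

0 60/109 4/3 -526/327 -38/327 1 -3 N
1 6/13 30/61 -573/793 171/793 1 -4 W
2 60/41 60/97 -5370/3977 4590/3977 2 -4 S
3 3 3 -9/2 3/2 2 -3 E
4 60/109 4/3 -526/327 -38/327 1 -3 N
5 6/13 30/61 -573/793 171/793 1 -4 W
final 2 -4 S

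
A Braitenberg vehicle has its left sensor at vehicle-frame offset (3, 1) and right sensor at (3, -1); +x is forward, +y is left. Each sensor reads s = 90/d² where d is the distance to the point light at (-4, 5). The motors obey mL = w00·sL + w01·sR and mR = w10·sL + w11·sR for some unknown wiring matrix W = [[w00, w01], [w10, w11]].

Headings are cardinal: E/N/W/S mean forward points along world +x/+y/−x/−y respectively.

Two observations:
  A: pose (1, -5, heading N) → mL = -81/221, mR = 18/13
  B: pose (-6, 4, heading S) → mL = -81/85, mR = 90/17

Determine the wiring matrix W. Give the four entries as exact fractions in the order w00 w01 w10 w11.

1/2 -1 1 0

obs A: pose=(1,-5,N) → sL=18/13, sR=18/17, mL=-81/221, mR=18/13
obs B: pose=(-6,4,S) → sL=90/17, sR=18/5, mL=-81/85, mR=90/17
sensor matrix S = [[18/13, 18/17], [90/17, 18/5]]; det S = -11664/18785
solve [mL_A; mL_B] = S·[w00; w01] and [mR_A; mR_B] = S·[w10; w11]:
  w00 = 1/2, w01 = -1, w10 = 1, w11 = 0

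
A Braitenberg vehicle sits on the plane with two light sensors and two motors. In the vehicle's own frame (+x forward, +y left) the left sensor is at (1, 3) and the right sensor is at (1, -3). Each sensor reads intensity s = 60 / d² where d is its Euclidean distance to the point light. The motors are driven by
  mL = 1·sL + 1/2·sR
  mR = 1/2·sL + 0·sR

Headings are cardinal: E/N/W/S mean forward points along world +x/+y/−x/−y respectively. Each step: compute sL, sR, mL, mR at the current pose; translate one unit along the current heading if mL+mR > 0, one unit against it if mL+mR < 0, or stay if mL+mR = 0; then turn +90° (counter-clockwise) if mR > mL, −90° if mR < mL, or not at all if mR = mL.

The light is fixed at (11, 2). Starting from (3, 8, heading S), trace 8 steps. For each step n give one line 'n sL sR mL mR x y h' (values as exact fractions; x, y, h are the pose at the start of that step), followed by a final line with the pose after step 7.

0 6/5 30/73 513/365 3/5 3 8 S
1 12/17 12/29 450/493 6/17 3 7 W
2 1/3 5/6 3/4 1/6 2 7 N
3 12/29 60/73 1746/2117 6/29 2 8 E
4 6/5 30/73 513/365 3/5 3 8 S
5 12/17 12/29 450/493 6/17 3 7 W
6 1/3 5/6 3/4 1/6 2 7 N
7 12/29 60/73 1746/2117 6/29 2 8 E
final 3 8 S

n=0: pose=(3,8,S); sL=6/5, sR=30/73; mL=513/365, mR=3/5; mL+mR=732/365 → advance +1; mR−mL=-294/365 → turn -1·90°
n=1: pose=(3,7,W); sL=12/17, sR=12/29; mL=450/493, mR=6/17; mL+mR=624/493 → advance +1; mR−mL=-276/493 → turn -1·90°
n=2: pose=(2,7,N); sL=1/3, sR=5/6; mL=3/4, mR=1/6; mL+mR=11/12 → advance +1; mR−mL=-7/12 → turn -1·90°
n=3: pose=(2,8,E); sL=12/29, sR=60/73; mL=1746/2117, mR=6/29; mL+mR=2184/2117 → advance +1; mR−mL=-1308/2117 → turn -1·90°
n=4: pose=(3,8,S); sL=6/5, sR=30/73; mL=513/365, mR=3/5; mL+mR=732/365 → advance +1; mR−mL=-294/365 → turn -1·90°
n=5: pose=(3,7,W); sL=12/17, sR=12/29; mL=450/493, mR=6/17; mL+mR=624/493 → advance +1; mR−mL=-276/493 → turn -1·90°
n=6: pose=(2,7,N); sL=1/3, sR=5/6; mL=3/4, mR=1/6; mL+mR=11/12 → advance +1; mR−mL=-7/12 → turn -1·90°
n=7: pose=(2,8,E); sL=12/29, sR=60/73; mL=1746/2117, mR=6/29; mL+mR=2184/2117 → advance +1; mR−mL=-1308/2117 → turn -1·90°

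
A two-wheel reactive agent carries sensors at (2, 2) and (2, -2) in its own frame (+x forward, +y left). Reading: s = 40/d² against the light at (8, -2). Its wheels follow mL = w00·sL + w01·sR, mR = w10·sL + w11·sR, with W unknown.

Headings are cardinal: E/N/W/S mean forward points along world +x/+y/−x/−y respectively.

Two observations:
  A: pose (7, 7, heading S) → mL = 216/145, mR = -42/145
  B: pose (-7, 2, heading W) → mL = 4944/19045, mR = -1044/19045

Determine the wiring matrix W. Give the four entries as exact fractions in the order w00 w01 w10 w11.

1 1 1/2 -1

obs A: pose=(7,7,S) → sL=4/5, sR=20/29, mL=216/145, mR=-42/145
obs B: pose=(-7,2,W) → sL=40/293, sR=8/65, mL=4944/19045, mR=-1044/19045
sensor matrix S = [[4/5, 20/29], [40/293, 8/65]]; det S = 11904/2761525
solve [mL_A; mL_B] = S·[w00; w01] and [mR_A; mR_B] = S·[w10; w11]:
  w00 = 1, w01 = 1, w10 = 1/2, w11 = -1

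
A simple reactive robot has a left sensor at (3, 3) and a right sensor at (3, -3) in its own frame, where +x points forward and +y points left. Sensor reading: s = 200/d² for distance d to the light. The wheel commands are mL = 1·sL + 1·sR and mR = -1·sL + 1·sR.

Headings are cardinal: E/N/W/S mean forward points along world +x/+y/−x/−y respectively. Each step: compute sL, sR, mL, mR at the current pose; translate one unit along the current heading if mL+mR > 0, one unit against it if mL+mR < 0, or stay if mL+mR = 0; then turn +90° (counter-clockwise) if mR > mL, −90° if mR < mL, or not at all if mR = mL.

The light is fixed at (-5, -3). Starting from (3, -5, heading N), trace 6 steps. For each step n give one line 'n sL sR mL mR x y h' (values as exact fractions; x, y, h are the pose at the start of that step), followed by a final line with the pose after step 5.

0 100/13 100/61 7400/793 -4800/793 3 -5 N
1 8/5 200/137 2096/685 -96/685 3 -4 E
2 5/4 50/13 265/52 135/52 4 -4 S
3 200/61 200/37 19600/2257 4800/2257 4 -5 W
4 100/13 100/61 7400/793 -4800/793 3 -5 N
5 8/5 200/137 2096/685 -96/685 3 -4 E
final 4 -4 S

n=0: pose=(3,-5,N); sL=100/13, sR=100/61; mL=7400/793, mR=-4800/793; mL+mR=200/61 → advance +1; mR−mL=-200/13 → turn -1·90°
n=1: pose=(3,-4,E); sL=8/5, sR=200/137; mL=2096/685, mR=-96/685; mL+mR=400/137 → advance +1; mR−mL=-16/5 → turn -1·90°
n=2: pose=(4,-4,S); sL=5/4, sR=50/13; mL=265/52, mR=135/52; mL+mR=100/13 → advance +1; mR−mL=-5/2 → turn -1·90°
n=3: pose=(4,-5,W); sL=200/61, sR=200/37; mL=19600/2257, mR=4800/2257; mL+mR=400/37 → advance +1; mR−mL=-400/61 → turn -1·90°
n=4: pose=(3,-5,N); sL=100/13, sR=100/61; mL=7400/793, mR=-4800/793; mL+mR=200/61 → advance +1; mR−mL=-200/13 → turn -1·90°
n=5: pose=(3,-4,E); sL=8/5, sR=200/137; mL=2096/685, mR=-96/685; mL+mR=400/137 → advance +1; mR−mL=-16/5 → turn -1·90°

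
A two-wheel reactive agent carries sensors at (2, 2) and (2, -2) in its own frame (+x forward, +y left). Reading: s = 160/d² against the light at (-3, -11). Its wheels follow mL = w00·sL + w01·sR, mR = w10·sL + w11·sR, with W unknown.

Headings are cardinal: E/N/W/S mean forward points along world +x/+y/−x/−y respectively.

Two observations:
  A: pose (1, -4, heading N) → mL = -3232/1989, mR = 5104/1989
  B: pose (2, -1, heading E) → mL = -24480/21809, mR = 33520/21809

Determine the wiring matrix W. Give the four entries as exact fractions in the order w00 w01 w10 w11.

obs A: pose=(1,-4,N) → sL=32/17, sR=160/117, mL=-3232/1989, mR=5104/1989
obs B: pose=(2,-1,E) → sL=160/193, sR=160/113, mL=-24480/21809, mR=33520/21809
sensor matrix S = [[32/17, 160/117], [160/193, 160/113]]; det S = 66437120/43378101
solve [mL_A; mL_B] = S·[w00; w01] and [mR_A; mR_B] = S·[w10; w11]:
  w00 = -1/2, w01 = -1/2, w10 = 1, w11 = 1/2

-1/2 -1/2 1 1/2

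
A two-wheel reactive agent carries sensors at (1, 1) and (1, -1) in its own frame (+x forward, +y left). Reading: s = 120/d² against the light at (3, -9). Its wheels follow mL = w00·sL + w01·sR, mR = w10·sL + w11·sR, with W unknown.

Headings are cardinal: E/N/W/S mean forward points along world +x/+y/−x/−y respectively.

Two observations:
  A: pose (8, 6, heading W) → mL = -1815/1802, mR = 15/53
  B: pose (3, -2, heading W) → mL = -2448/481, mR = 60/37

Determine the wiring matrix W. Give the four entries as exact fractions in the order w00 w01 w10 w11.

-1 -1 1/2 0

obs A: pose=(8,6,W) → sL=30/53, sR=15/34, mL=-1815/1802, mR=15/53
obs B: pose=(3,-2,W) → sL=120/37, sR=24/13, mL=-2448/481, mR=60/37
sensor matrix S = [[30/53, 15/34], [120/37, 24/13]]; det S = -167220/433381
solve [mL_A; mL_B] = S·[w00; w01] and [mR_A; mR_B] = S·[w10; w11]:
  w00 = -1, w01 = -1, w10 = 1/2, w11 = 0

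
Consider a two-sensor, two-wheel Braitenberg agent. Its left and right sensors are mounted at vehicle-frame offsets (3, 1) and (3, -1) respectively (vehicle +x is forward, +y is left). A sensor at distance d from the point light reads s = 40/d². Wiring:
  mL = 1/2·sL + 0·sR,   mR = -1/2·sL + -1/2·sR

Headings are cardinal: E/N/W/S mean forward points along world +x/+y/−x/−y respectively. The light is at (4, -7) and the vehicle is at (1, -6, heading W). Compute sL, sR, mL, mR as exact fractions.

left sensor world pos  = (-2, -7); dL² = 36
right sensor world pos = (-2, -5); dR² = 40
sL = 40/36 = 10/9
sR = 40/40 = 1
mL = 1/2·sL + 0·sR = 5/9
mR = -1/2·sL + -1/2·sR = -19/18

10/9 1 5/9 -19/18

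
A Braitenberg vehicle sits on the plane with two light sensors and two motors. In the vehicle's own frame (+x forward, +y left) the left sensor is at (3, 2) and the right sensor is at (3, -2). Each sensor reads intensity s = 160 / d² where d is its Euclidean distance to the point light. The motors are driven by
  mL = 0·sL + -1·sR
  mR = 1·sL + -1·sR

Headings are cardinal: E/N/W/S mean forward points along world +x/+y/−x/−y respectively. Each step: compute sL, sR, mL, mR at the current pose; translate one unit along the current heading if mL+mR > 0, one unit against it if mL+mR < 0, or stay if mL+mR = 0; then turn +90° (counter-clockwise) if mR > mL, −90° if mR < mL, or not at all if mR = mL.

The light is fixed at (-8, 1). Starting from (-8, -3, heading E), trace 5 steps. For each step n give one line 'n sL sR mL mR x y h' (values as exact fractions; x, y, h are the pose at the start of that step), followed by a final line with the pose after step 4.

n=0: pose=(-8,-3,E); sL=160/13, sR=32/9; mL=-32/9, mR=1024/117; mL+mR=608/117 → advance +1; mR−mL=160/13 → turn +1·90°
n=1: pose=(-7,-3,N); sL=80, sR=16; mL=-16, mR=64; mL+mR=48 → advance +1; mR−mL=80 → turn +1·90°
n=2: pose=(-7,-2,W); sL=160/29, sR=32; mL=-32, mR=-768/29; mL+mR=-1696/29 → advance -1; mR−mL=160/29 → turn +1·90°
n=3: pose=(-6,-2,S); sL=40/13, sR=40/9; mL=-40/9, mR=-160/117; mL+mR=-680/117 → advance -1; mR−mL=40/13 → turn +1·90°
n=4: pose=(-6,-1,E); sL=32/5, sR=160/41; mL=-160/41, mR=512/205; mL+mR=-288/205 → advance -1; mR−mL=32/5 → turn +1·90°

0 160/13 32/9 -32/9 1024/117 -8 -3 E
1 80 16 -16 64 -7 -3 N
2 160/29 32 -32 -768/29 -7 -2 W
3 40/13 40/9 -40/9 -160/117 -6 -2 S
4 32/5 160/41 -160/41 512/205 -6 -1 E
final -7 -1 N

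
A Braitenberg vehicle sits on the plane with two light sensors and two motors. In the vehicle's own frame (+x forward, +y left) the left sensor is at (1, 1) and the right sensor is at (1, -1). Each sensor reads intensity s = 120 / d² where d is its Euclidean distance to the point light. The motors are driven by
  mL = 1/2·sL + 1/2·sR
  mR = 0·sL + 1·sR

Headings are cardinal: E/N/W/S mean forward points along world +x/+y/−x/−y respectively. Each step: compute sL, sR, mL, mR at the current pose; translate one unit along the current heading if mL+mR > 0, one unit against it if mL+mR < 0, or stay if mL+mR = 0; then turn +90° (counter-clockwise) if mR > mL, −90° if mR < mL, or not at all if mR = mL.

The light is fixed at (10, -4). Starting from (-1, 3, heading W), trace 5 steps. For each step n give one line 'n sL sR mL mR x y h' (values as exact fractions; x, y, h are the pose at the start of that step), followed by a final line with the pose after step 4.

0 2/3 15/26 97/156 15/26 -1 3 W
1 120/233 24/37 5016/8621 24/37 -2 3 N
2 60/109 12/25 1404/2725 12/25 -2 4 W
3 120/277 8/15 2008/4155 8/15 -3 4 N
4 6/13 15/37 417/962 15/37 -3 5 W
final -4 5 N

n=0: pose=(-1,3,W); sL=2/3, sR=15/26; mL=97/156, mR=15/26; mL+mR=187/156 → advance +1; mR−mL=-7/156 → turn -1·90°
n=1: pose=(-2,3,N); sL=120/233, sR=24/37; mL=5016/8621, mR=24/37; mL+mR=10608/8621 → advance +1; mR−mL=576/8621 → turn +1·90°
n=2: pose=(-2,4,W); sL=60/109, sR=12/25; mL=1404/2725, mR=12/25; mL+mR=2712/2725 → advance +1; mR−mL=-96/2725 → turn -1·90°
n=3: pose=(-3,4,N); sL=120/277, sR=8/15; mL=2008/4155, mR=8/15; mL+mR=1408/1385 → advance +1; mR−mL=208/4155 → turn +1·90°
n=4: pose=(-3,5,W); sL=6/13, sR=15/37; mL=417/962, mR=15/37; mL+mR=807/962 → advance +1; mR−mL=-27/962 → turn -1·90°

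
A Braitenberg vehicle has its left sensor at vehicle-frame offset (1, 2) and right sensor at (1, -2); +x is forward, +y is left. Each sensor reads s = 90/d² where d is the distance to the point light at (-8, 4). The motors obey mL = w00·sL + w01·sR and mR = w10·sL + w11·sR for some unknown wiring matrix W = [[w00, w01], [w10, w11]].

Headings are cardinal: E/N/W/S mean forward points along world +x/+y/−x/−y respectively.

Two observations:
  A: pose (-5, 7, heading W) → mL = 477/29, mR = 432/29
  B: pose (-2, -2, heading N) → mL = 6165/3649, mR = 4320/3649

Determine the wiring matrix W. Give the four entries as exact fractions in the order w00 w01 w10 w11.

obs A: pose=(-5,7,W) → sL=18, sR=90/29, mL=477/29, mR=432/29
obs B: pose=(-2,-2,N) → sL=90/41, sR=90/89, mL=6165/3649, mR=4320/3649
sensor matrix S = [[18, 90/29], [90/41, 90/89]]; det S = 1205280/105821
solve [mL_A; mL_B] = S·[w00; w01] and [mR_A; mR_B] = S·[w10; w11]:
  w00 = 1, w01 = -1/2, w10 = 1, w11 = -1

1 -1/2 1 -1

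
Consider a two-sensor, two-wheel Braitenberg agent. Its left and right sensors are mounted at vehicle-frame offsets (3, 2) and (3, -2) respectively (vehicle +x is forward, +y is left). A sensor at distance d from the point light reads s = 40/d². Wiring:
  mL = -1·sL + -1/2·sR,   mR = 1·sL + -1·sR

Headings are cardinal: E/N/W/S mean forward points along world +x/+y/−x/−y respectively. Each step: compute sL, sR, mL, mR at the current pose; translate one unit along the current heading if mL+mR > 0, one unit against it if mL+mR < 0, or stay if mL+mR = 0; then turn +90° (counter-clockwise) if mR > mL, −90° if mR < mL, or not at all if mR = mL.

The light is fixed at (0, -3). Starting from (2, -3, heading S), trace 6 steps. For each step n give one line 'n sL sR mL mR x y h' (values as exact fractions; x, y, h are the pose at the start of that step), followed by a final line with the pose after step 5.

n=0: pose=(2,-3,S); sL=8/5, sR=40/9; mL=-172/45, mR=-128/45; mL+mR=-20/3 → advance -1; mR−mL=44/45 → turn +1·90°
n=1: pose=(2,-2,E); sL=20/17, sR=20/13; mL=-430/221, mR=-80/221; mL+mR=-30/13 → advance -1; mR−mL=350/221 → turn +1·90°
n=2: pose=(1,-2,N); sL=40/17, sR=8/5; mL=-268/85, mR=64/85; mL+mR=-12/5 → advance -1; mR−mL=332/85 → turn +1·90°
n=3: pose=(1,-3,W); sL=5, sR=5; mL=-15/2, mR=0; mL+mR=-15/2 → advance -1; mR−mL=15/2 → turn +1·90°
n=4: pose=(2,-3,S); sL=8/5, sR=40/9; mL=-172/45, mR=-128/45; mL+mR=-20/3 → advance -1; mR−mL=44/45 → turn +1·90°
n=5: pose=(2,-2,E); sL=20/17, sR=20/13; mL=-430/221, mR=-80/221; mL+mR=-30/13 → advance -1; mR−mL=350/221 → turn +1·90°

0 8/5 40/9 -172/45 -128/45 2 -3 S
1 20/17 20/13 -430/221 -80/221 2 -2 E
2 40/17 8/5 -268/85 64/85 1 -2 N
3 5 5 -15/2 0 1 -3 W
4 8/5 40/9 -172/45 -128/45 2 -3 S
5 20/17 20/13 -430/221 -80/221 2 -2 E
final 1 -2 N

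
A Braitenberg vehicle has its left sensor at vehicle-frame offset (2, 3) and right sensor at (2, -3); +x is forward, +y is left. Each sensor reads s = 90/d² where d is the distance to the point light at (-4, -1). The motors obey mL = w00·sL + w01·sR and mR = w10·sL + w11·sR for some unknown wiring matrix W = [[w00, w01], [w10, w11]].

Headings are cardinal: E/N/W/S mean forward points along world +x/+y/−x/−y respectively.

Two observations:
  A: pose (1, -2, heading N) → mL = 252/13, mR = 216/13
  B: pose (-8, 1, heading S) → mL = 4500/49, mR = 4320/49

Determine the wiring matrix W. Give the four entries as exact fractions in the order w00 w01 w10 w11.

1 1 1 -1

obs A: pose=(1,-2,N) → sL=18, sR=18/13, mL=252/13, mR=216/13
obs B: pose=(-8,1,S) → sL=90, sR=90/49, mL=4500/49, mR=4320/49
sensor matrix S = [[18, 18/13], [90, 90/49]]; det S = -58320/637
solve [mL_A; mL_B] = S·[w00; w01] and [mR_A; mR_B] = S·[w10; w11]:
  w00 = 1, w01 = 1, w10 = 1, w11 = -1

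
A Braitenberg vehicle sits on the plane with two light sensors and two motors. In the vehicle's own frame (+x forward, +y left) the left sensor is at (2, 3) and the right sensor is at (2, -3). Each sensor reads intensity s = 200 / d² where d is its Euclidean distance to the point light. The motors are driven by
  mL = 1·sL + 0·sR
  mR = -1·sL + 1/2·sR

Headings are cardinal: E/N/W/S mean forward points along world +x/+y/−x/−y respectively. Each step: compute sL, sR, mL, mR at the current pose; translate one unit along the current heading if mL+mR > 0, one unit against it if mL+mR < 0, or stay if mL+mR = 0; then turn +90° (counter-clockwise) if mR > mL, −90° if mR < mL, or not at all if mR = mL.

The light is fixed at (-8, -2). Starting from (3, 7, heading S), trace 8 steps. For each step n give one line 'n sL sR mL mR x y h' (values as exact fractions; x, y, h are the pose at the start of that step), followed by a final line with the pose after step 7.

n=0: pose=(3,7,S); sL=40/49, sR=200/113; mL=40/49, mR=380/5537; mL+mR=100/113 → advance +1; mR−mL=-4140/5537 → turn -1·90°
n=1: pose=(3,6,W); sL=100/53, sR=100/101; mL=100/53, mR=-7450/5353; mL+mR=50/101 → advance +1; mR−mL=-17550/5353 → turn -1·90°
n=2: pose=(2,6,N); sL=200/149, sR=200/269; mL=200/149, mR=-38900/40081; mL+mR=100/269 → advance +1; mR−mL=-92700/40081 → turn -1·90°
n=3: pose=(2,7,E); sL=25/36, sR=10/9; mL=25/36, mR=-5/36; mL+mR=5/9 → advance +1; mR−mL=-5/6 → turn -1·90°
n=4: pose=(3,7,S); sL=40/49, sR=200/113; mL=40/49, mR=380/5537; mL+mR=100/113 → advance +1; mR−mL=-4140/5537 → turn -1·90°
n=5: pose=(3,6,W); sL=100/53, sR=100/101; mL=100/53, mR=-7450/5353; mL+mR=50/101 → advance +1; mR−mL=-17550/5353 → turn -1·90°
n=6: pose=(2,6,N); sL=200/149, sR=200/269; mL=200/149, mR=-38900/40081; mL+mR=100/269 → advance +1; mR−mL=-92700/40081 → turn -1·90°
n=7: pose=(2,7,E); sL=25/36, sR=10/9; mL=25/36, mR=-5/36; mL+mR=5/9 → advance +1; mR−mL=-5/6 → turn -1·90°

0 40/49 200/113 40/49 380/5537 3 7 S
1 100/53 100/101 100/53 -7450/5353 3 6 W
2 200/149 200/269 200/149 -38900/40081 2 6 N
3 25/36 10/9 25/36 -5/36 2 7 E
4 40/49 200/113 40/49 380/5537 3 7 S
5 100/53 100/101 100/53 -7450/5353 3 6 W
6 200/149 200/269 200/149 -38900/40081 2 6 N
7 25/36 10/9 25/36 -5/36 2 7 E
final 3 7 S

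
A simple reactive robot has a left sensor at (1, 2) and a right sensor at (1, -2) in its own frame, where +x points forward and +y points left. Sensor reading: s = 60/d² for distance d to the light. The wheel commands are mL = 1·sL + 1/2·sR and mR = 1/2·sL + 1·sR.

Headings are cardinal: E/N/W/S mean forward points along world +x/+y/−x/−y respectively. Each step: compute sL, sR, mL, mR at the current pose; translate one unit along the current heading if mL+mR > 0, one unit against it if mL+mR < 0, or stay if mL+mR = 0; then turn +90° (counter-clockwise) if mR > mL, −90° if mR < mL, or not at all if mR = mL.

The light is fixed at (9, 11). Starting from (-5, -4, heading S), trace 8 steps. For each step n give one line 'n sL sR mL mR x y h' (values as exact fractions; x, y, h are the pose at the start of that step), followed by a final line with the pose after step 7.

n=0: pose=(-5,-4,S); sL=3/20, sR=15/128; mL=267/1280, mR=123/640; mL+mR=513/1280 → advance +1; mR−mL=-21/1280 → turn -1·90°
n=1: pose=(-5,-5,W); sL=20/183, sR=60/421; mL=13910/77043, mR=15190/77043; mL+mR=9700/25681 → advance +1; mR−mL=1280/77043 → turn +1·90°
n=2: pose=(-6,-5,S); sL=30/229, sR=30/289; mL=12105/66181, mR=11205/66181; mL+mR=23310/66181 → advance +1; mR−mL=-900/66181 → turn -1·90°
n=3: pose=(-6,-6,W); sL=60/617, sR=60/481; mL=47370/296777, mR=51450/296777; mL+mR=98820/296777 → advance +1; mR−mL=4080/296777 → turn +1·90°
n=4: pose=(-7,-6,S); sL=3/26, sR=5/54; mL=227/1404, mR=211/1404; mL+mR=73/234 → advance +1; mR−mL=-4/351 → turn -1·90°
n=5: pose=(-7,-7,W); sL=60/689, sR=12/109; mL=10674/75101, mR=11538/75101; mL+mR=22212/75101 → advance +1; mR−mL=864/75101 → turn +1·90°
n=6: pose=(-8,-7,S); sL=30/293, sR=30/361; mL=15225/105773, mR=14205/105773; mL+mR=29430/105773 → advance +1; mR−mL=-1020/105773 → turn -1·90°
n=7: pose=(-8,-8,W); sL=4/51, sR=60/613; mL=3982/31263, mR=4286/31263; mL+mR=2756/10421 → advance +1; mR−mL=304/31263 → turn +1·90°

0 3/20 15/128 267/1280 123/640 -5 -4 S
1 20/183 60/421 13910/77043 15190/77043 -5 -5 W
2 30/229 30/289 12105/66181 11205/66181 -6 -5 S
3 60/617 60/481 47370/296777 51450/296777 -6 -6 W
4 3/26 5/54 227/1404 211/1404 -7 -6 S
5 60/689 12/109 10674/75101 11538/75101 -7 -7 W
6 30/293 30/361 15225/105773 14205/105773 -8 -7 S
7 4/51 60/613 3982/31263 4286/31263 -8 -8 W
final -9 -8 S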